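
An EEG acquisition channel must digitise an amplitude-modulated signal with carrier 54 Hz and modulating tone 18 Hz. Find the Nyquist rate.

144 Hz

AM sidebands sit at fc ± fm = 36 Hz and 72 Hz.
Highest-frequency component: 72 Hz.
Nyquist rate = 2 × 72 Hz = 144 Hz.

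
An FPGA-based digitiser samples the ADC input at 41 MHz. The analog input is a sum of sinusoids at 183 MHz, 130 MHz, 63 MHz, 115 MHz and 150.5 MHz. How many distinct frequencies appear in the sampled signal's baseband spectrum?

fs/2 = 20.5 MHz.
183 MHz mod fs = 19 MHz.
19 MHz ≤ fs/2 = 20.5 MHz, appears at 19 MHz.
130 MHz mod fs = 7 MHz.
7 MHz ≤ fs/2 = 20.5 MHz, appears at 7 MHz.
63 MHz mod fs = 22 MHz.
22 MHz > fs/2 = 20.5 MHz, folds to fs − 22 MHz = 19 MHz.
115 MHz mod fs = 33 MHz.
33 MHz > fs/2 = 20.5 MHz, folds to fs − 33 MHz = 8 MHz.
150.5 MHz mod fs = 27.5 MHz.
27.5 MHz > fs/2 = 20.5 MHz, folds to fs − 27.5 MHz = 13.5 MHz.
Distinct values: {7 MHz, 8 MHz, 13.5 MHz, 19 MHz} → 4.

4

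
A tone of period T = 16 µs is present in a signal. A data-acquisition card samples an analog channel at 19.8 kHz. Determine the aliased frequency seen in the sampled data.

T = 16 µs → f = 1/T = 62.5 kHz.
62.5 kHz mod fs = 3.1 kHz.
3.1 kHz ≤ fs/2 = 9.9 kHz, appears at 3.1 kHz.

3.1 kHz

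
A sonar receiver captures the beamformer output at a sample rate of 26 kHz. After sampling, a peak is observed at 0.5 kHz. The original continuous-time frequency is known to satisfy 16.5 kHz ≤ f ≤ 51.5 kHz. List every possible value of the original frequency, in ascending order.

25.5 kHz, 26.5 kHz, 51.5 kHz

Frequencies that alias to 0.5 kHz are k·fs ± 0.5 kHz for integer k ≥ 0.
k=0: 0.5 kHz.
k=1: 25.5 kHz, 26.5 kHz.
k=2: 51.5 kHz, 52.5 kHz.
k=3: 77.5 kHz, 78.5 kHz.
Within [16.5 kHz, 51.5 kHz]: 25.5 kHz, 26.5 kHz, 51.5 kHz.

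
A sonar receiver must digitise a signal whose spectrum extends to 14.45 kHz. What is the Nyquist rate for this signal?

Nyquist rate = 2 × 14.45 kHz = 28.9 kHz.

28.9 kHz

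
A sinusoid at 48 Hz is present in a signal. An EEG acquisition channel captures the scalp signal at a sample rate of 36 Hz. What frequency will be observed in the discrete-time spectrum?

48 Hz mod fs = 12 Hz.
12 Hz ≤ fs/2 = 18 Hz, appears at 12 Hz.

12 Hz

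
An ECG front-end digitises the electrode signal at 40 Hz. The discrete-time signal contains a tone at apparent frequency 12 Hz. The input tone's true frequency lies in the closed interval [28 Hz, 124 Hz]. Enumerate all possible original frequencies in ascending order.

Frequencies that alias to 12 Hz are k·fs ± 12 Hz for integer k ≥ 0.
k=0: 12 Hz.
k=1: 28 Hz, 52 Hz.
k=2: 68 Hz, 92 Hz.
k=3: 108 Hz, 132 Hz.
k=4: 148 Hz, 172 Hz.
Within [28 Hz, 124 Hz]: 28 Hz, 52 Hz, 68 Hz, 92 Hz, 108 Hz.

28 Hz, 52 Hz, 68 Hz, 92 Hz, 108 Hz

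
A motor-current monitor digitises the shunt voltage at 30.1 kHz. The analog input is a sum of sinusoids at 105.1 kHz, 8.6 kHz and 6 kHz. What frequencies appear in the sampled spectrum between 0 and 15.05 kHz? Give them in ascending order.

6 kHz, 8.6 kHz, 14.8 kHz

fs/2 = 15.05 kHz.
105.1 kHz mod fs = 14.8 kHz.
14.8 kHz ≤ fs/2 = 15.05 kHz, appears at 14.8 kHz.
8.6 kHz ≤ fs/2 = 15.05 kHz, passes unchanged.
6 kHz ≤ fs/2 = 15.05 kHz, passes unchanged.
Distinct values: {6 kHz, 8.6 kHz, 14.8 kHz}.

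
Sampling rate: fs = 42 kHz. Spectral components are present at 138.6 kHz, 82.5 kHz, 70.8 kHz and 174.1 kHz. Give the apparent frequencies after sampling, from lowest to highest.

fs/2 = 21 kHz.
138.6 kHz mod fs = 12.6 kHz.
12.6 kHz ≤ fs/2 = 21 kHz, appears at 12.6 kHz.
82.5 kHz mod fs = 40.5 kHz.
40.5 kHz > fs/2 = 21 kHz, folds to fs − 40.5 kHz = 1.5 kHz.
70.8 kHz mod fs = 28.8 kHz.
28.8 kHz > fs/2 = 21 kHz, folds to fs − 28.8 kHz = 13.2 kHz.
174.1 kHz mod fs = 6.1 kHz.
6.1 kHz ≤ fs/2 = 21 kHz, appears at 6.1 kHz.
Distinct values: {1.5 kHz, 6.1 kHz, 12.6 kHz, 13.2 kHz}.

1.5 kHz, 6.1 kHz, 12.6 kHz, 13.2 kHz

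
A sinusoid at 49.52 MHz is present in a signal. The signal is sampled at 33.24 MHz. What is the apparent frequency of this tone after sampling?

16.28 MHz

49.52 MHz mod fs = 16.28 MHz.
16.28 MHz ≤ fs/2 = 16.62 MHz, appears at 16.28 MHz.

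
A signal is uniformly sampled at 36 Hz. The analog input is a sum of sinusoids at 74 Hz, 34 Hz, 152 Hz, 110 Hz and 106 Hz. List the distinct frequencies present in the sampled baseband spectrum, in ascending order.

2 Hz, 8 Hz

fs/2 = 18 Hz.
74 Hz mod fs = 2 Hz.
2 Hz ≤ fs/2 = 18 Hz, appears at 2 Hz.
34 Hz > fs/2 = 18 Hz, folds to fs − 34 Hz = 2 Hz.
152 Hz mod fs = 8 Hz.
8 Hz ≤ fs/2 = 18 Hz, appears at 8 Hz.
110 Hz mod fs = 2 Hz.
2 Hz ≤ fs/2 = 18 Hz, appears at 2 Hz.
106 Hz mod fs = 34 Hz.
34 Hz > fs/2 = 18 Hz, folds to fs − 34 Hz = 2 Hz.
Distinct values: {2 Hz, 8 Hz}.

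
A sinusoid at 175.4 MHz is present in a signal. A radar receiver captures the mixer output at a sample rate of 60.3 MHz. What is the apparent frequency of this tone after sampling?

5.5 MHz

175.4 MHz mod fs = 54.8 MHz.
54.8 MHz > fs/2 = 30.15 MHz, folds to fs − 54.8 MHz = 5.5 MHz.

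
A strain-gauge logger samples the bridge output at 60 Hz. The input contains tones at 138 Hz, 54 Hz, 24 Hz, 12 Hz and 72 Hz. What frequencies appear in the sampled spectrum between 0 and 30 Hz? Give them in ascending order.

fs/2 = 30 Hz.
138 Hz mod fs = 18 Hz.
18 Hz ≤ fs/2 = 30 Hz, appears at 18 Hz.
54 Hz > fs/2 = 30 Hz, folds to fs − 54 Hz = 6 Hz.
24 Hz ≤ fs/2 = 30 Hz, passes unchanged.
12 Hz ≤ fs/2 = 30 Hz, passes unchanged.
72 Hz mod fs = 12 Hz.
12 Hz ≤ fs/2 = 30 Hz, appears at 12 Hz.
Distinct values: {6 Hz, 12 Hz, 18 Hz, 24 Hz}.

6 Hz, 12 Hz, 18 Hz, 24 Hz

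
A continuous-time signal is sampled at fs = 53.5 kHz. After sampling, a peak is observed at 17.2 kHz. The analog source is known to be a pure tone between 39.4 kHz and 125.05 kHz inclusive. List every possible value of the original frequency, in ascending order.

Frequencies that alias to 17.2 kHz are k·fs ± 17.2 kHz for integer k ≥ 0.
k=0: 17.2 kHz.
k=1: 36.3 kHz, 70.7 kHz.
k=2: 89.8 kHz, 124.2 kHz.
k=3: 143.3 kHz, 177.7 kHz.
Within [39.4 kHz, 125.05 kHz]: 70.7 kHz, 89.8 kHz, 124.2 kHz.

70.7 kHz, 89.8 kHz, 124.2 kHz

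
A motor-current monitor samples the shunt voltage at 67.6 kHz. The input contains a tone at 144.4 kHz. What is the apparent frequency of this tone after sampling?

144.4 kHz mod fs = 9.2 kHz.
9.2 kHz ≤ fs/2 = 33.8 kHz, appears at 9.2 kHz.

9.2 kHz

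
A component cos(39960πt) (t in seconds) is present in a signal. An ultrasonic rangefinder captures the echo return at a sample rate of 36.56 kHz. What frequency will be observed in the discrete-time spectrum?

16.58 kHz

ω = 39960π rad/s → f = ω/(2π) = 19980 Hz = 19.98 kHz.
19.98 kHz > fs/2 = 18.28 kHz, folds to fs − 19.98 kHz = 16.58 kHz.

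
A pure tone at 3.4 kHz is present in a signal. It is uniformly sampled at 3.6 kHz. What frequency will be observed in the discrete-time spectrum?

3.4 kHz > fs/2 = 1.8 kHz, folds to fs − 3.4 kHz = 0.2 kHz.

0.2 kHz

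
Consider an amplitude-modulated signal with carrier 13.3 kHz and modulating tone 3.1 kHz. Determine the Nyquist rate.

AM sidebands sit at fc ± fm = 10.2 kHz and 16.4 kHz.
Highest-frequency component: 16.4 kHz.
Nyquist rate = 2 × 16.4 kHz = 32.8 kHz.

32.8 kHz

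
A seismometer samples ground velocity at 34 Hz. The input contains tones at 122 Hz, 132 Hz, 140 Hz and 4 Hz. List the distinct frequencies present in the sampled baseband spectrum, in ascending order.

4 Hz, 14 Hz

fs/2 = 17 Hz.
122 Hz mod fs = 20 Hz.
20 Hz > fs/2 = 17 Hz, folds to fs − 20 Hz = 14 Hz.
132 Hz mod fs = 30 Hz.
30 Hz > fs/2 = 17 Hz, folds to fs − 30 Hz = 4 Hz.
140 Hz mod fs = 4 Hz.
4 Hz ≤ fs/2 = 17 Hz, appears at 4 Hz.
4 Hz ≤ fs/2 = 17 Hz, passes unchanged.
Distinct values: {4 Hz, 14 Hz}.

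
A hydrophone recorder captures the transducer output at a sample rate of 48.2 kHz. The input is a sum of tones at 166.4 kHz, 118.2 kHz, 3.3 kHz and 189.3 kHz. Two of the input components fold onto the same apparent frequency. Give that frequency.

21.8 kHz

fs/2 = 24.1 kHz.
166.4 kHz mod fs = 21.8 kHz.
21.8 kHz ≤ fs/2 = 24.1 kHz, appears at 21.8 kHz.
118.2 kHz mod fs = 21.8 kHz.
21.8 kHz ≤ fs/2 = 24.1 kHz, appears at 21.8 kHz.
3.3 kHz ≤ fs/2 = 24.1 kHz, passes unchanged.
189.3 kHz mod fs = 44.7 kHz.
44.7 kHz > fs/2 = 24.1 kHz, folds to fs − 44.7 kHz = 3.5 kHz.
118.2 kHz and 166.4 kHz both map to 21.8 kHz.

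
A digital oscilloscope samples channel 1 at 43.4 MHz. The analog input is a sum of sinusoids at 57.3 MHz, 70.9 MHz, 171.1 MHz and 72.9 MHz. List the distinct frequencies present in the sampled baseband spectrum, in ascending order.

2.5 MHz, 13.9 MHz, 15.9 MHz

fs/2 = 21.7 MHz.
57.3 MHz mod fs = 13.9 MHz.
13.9 MHz ≤ fs/2 = 21.7 MHz, appears at 13.9 MHz.
70.9 MHz mod fs = 27.5 MHz.
27.5 MHz > fs/2 = 21.7 MHz, folds to fs − 27.5 MHz = 15.9 MHz.
171.1 MHz mod fs = 40.9 MHz.
40.9 MHz > fs/2 = 21.7 MHz, folds to fs − 40.9 MHz = 2.5 MHz.
72.9 MHz mod fs = 29.5 MHz.
29.5 MHz > fs/2 = 21.7 MHz, folds to fs − 29.5 MHz = 13.9 MHz.
Distinct values: {2.5 MHz, 13.9 MHz, 15.9 MHz}.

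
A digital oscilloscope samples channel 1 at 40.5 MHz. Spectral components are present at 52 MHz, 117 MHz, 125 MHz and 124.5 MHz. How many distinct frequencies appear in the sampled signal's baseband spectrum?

fs/2 = 20.25 MHz.
52 MHz mod fs = 11.5 MHz.
11.5 MHz ≤ fs/2 = 20.25 MHz, appears at 11.5 MHz.
117 MHz mod fs = 36 MHz.
36 MHz > fs/2 = 20.25 MHz, folds to fs − 36 MHz = 4.5 MHz.
125 MHz mod fs = 3.5 MHz.
3.5 MHz ≤ fs/2 = 20.25 MHz, appears at 3.5 MHz.
124.5 MHz mod fs = 3 MHz.
3 MHz ≤ fs/2 = 20.25 MHz, appears at 3 MHz.
Distinct values: {3 MHz, 3.5 MHz, 4.5 MHz, 11.5 MHz} → 4.

4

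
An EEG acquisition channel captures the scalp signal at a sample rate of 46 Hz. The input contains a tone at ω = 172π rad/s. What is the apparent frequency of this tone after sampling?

6 Hz

ω = 172π rad/s → f = ω/(2π) = 86 Hz.
86 Hz mod fs = 40 Hz.
40 Hz > fs/2 = 23 Hz, folds to fs − 40 Hz = 6 Hz.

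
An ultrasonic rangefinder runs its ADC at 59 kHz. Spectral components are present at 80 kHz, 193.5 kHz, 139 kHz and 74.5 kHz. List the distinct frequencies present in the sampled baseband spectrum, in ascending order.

15.5 kHz, 16.5 kHz, 21 kHz

fs/2 = 29.5 kHz.
80 kHz mod fs = 21 kHz.
21 kHz ≤ fs/2 = 29.5 kHz, appears at 21 kHz.
193.5 kHz mod fs = 16.5 kHz.
16.5 kHz ≤ fs/2 = 29.5 kHz, appears at 16.5 kHz.
139 kHz mod fs = 21 kHz.
21 kHz ≤ fs/2 = 29.5 kHz, appears at 21 kHz.
74.5 kHz mod fs = 15.5 kHz.
15.5 kHz ≤ fs/2 = 29.5 kHz, appears at 15.5 kHz.
Distinct values: {15.5 kHz, 16.5 kHz, 21 kHz}.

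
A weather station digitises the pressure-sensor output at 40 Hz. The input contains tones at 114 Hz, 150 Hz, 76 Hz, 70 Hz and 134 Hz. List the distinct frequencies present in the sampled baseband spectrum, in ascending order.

4 Hz, 6 Hz, 10 Hz, 14 Hz

fs/2 = 20 Hz.
114 Hz mod fs = 34 Hz.
34 Hz > fs/2 = 20 Hz, folds to fs − 34 Hz = 6 Hz.
150 Hz mod fs = 30 Hz.
30 Hz > fs/2 = 20 Hz, folds to fs − 30 Hz = 10 Hz.
76 Hz mod fs = 36 Hz.
36 Hz > fs/2 = 20 Hz, folds to fs − 36 Hz = 4 Hz.
70 Hz mod fs = 30 Hz.
30 Hz > fs/2 = 20 Hz, folds to fs − 30 Hz = 10 Hz.
134 Hz mod fs = 14 Hz.
14 Hz ≤ fs/2 = 20 Hz, appears at 14 Hz.
Distinct values: {4 Hz, 6 Hz, 10 Hz, 14 Hz}.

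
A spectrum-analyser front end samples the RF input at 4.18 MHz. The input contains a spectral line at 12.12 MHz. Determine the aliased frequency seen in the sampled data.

12.12 MHz mod fs = 3.76 MHz.
3.76 MHz > fs/2 = 2.09 MHz, folds to fs − 3.76 MHz = 0.42 MHz.

0.42 MHz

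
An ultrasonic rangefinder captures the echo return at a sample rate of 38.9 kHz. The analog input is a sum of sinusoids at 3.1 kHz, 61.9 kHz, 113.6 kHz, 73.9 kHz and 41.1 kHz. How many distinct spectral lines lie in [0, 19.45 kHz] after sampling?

fs/2 = 19.45 kHz.
3.1 kHz ≤ fs/2 = 19.45 kHz, passes unchanged.
61.9 kHz mod fs = 23 kHz.
23 kHz > fs/2 = 19.45 kHz, folds to fs − 23 kHz = 15.9 kHz.
113.6 kHz mod fs = 35.8 kHz.
35.8 kHz > fs/2 = 19.45 kHz, folds to fs − 35.8 kHz = 3.1 kHz.
73.9 kHz mod fs = 35 kHz.
35 kHz > fs/2 = 19.45 kHz, folds to fs − 35 kHz = 3.9 kHz.
41.1 kHz mod fs = 2.2 kHz.
2.2 kHz ≤ fs/2 = 19.45 kHz, appears at 2.2 kHz.
Distinct values: {2.2 kHz, 3.1 kHz, 3.9 kHz, 15.9 kHz} → 4.

4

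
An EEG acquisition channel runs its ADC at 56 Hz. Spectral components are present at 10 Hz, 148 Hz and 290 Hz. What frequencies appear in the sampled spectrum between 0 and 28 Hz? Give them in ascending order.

10 Hz, 20 Hz

fs/2 = 28 Hz.
10 Hz ≤ fs/2 = 28 Hz, passes unchanged.
148 Hz mod fs = 36 Hz.
36 Hz > fs/2 = 28 Hz, folds to fs − 36 Hz = 20 Hz.
290 Hz mod fs = 10 Hz.
10 Hz ≤ fs/2 = 28 Hz, appears at 10 Hz.
Distinct values: {10 Hz, 20 Hz}.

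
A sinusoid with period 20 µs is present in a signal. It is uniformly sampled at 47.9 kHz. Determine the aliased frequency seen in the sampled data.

2.1 kHz

T = 20 µs → f = 1/T = 50 kHz.
50 kHz mod fs = 2.1 kHz.
2.1 kHz ≤ fs/2 = 23.95 kHz, appears at 2.1 kHz.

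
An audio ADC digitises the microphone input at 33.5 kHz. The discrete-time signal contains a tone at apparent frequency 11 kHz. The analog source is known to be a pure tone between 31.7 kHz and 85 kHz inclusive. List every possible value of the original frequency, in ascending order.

Frequencies that alias to 11 kHz are k·fs ± 11 kHz for integer k ≥ 0.
k=0: 11 kHz.
k=1: 22.5 kHz, 44.5 kHz.
k=2: 56 kHz, 78 kHz.
k=3: 89.5 kHz, 111.5 kHz.
Within [31.7 kHz, 85 kHz]: 44.5 kHz, 56 kHz, 78 kHz.

44.5 kHz, 56 kHz, 78 kHz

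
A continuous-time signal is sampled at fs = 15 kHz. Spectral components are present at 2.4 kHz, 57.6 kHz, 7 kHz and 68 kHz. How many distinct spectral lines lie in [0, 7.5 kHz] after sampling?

fs/2 = 7.5 kHz.
2.4 kHz ≤ fs/2 = 7.5 kHz, passes unchanged.
57.6 kHz mod fs = 12.6 kHz.
12.6 kHz > fs/2 = 7.5 kHz, folds to fs − 12.6 kHz = 2.4 kHz.
7 kHz ≤ fs/2 = 7.5 kHz, passes unchanged.
68 kHz mod fs = 8 kHz.
8 kHz > fs/2 = 7.5 kHz, folds to fs − 8 kHz = 7 kHz.
Distinct values: {2.4 kHz, 7 kHz} → 2.

2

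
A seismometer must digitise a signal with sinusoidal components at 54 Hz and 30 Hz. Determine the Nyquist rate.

Highest-frequency component: 54 Hz.
Nyquist rate = 2 × 54 Hz = 108 Hz.

108 Hz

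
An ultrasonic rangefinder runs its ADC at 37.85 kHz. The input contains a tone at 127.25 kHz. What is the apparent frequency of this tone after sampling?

13.7 kHz

127.25 kHz mod fs = 13.7 kHz.
13.7 kHz ≤ fs/2 = 18.925 kHz, appears at 13.7 kHz.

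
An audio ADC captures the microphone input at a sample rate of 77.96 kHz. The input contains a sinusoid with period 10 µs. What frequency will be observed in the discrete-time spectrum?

22.04 kHz

T = 10 µs → f = 1/T = 100 kHz.
100 kHz mod fs = 22.04 kHz.
22.04 kHz ≤ fs/2 = 38.98 kHz, appears at 22.04 kHz.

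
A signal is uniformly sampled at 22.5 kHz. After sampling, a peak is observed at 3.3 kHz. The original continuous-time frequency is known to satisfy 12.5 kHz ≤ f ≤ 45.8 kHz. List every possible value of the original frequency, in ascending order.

19.2 kHz, 25.8 kHz, 41.7 kHz

Frequencies that alias to 3.3 kHz are k·fs ± 3.3 kHz for integer k ≥ 0.
k=0: 3.3 kHz.
k=1: 19.2 kHz, 25.8 kHz.
k=2: 41.7 kHz, 48.3 kHz.
k=3: 64.2 kHz, 70.8 kHz.
Within [12.5 kHz, 45.8 kHz]: 19.2 kHz, 25.8 kHz, 41.7 kHz.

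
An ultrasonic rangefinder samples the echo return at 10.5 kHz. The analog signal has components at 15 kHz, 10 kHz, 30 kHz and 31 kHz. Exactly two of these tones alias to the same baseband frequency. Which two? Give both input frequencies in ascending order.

10 kHz, 31 kHz

fs/2 = 5.25 kHz.
15 kHz mod fs = 4.5 kHz.
4.5 kHz ≤ fs/2 = 5.25 kHz, appears at 4.5 kHz.
10 kHz > fs/2 = 5.25 kHz, folds to fs − 10 kHz = 0.5 kHz.
30 kHz mod fs = 9 kHz.
9 kHz > fs/2 = 5.25 kHz, folds to fs − 9 kHz = 1.5 kHz.
31 kHz mod fs = 10 kHz.
10 kHz > fs/2 = 5.25 kHz, folds to fs − 10 kHz = 0.5 kHz.
10 kHz and 31 kHz both map to 0.5 kHz.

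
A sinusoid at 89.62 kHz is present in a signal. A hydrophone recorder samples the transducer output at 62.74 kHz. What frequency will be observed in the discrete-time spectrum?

89.62 kHz mod fs = 26.88 kHz.
26.88 kHz ≤ fs/2 = 31.37 kHz, appears at 26.88 kHz.

26.88 kHz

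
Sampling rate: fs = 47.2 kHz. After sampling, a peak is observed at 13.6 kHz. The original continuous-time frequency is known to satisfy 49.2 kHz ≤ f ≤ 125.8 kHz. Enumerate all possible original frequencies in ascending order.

Frequencies that alias to 13.6 kHz are k·fs ± 13.6 kHz for integer k ≥ 0.
k=0: 13.6 kHz.
k=1: 33.6 kHz, 60.8 kHz.
k=2: 80.8 kHz, 108 kHz.
k=3: 128 kHz, 155.2 kHz.
Within [49.2 kHz, 125.8 kHz]: 60.8 kHz, 80.8 kHz, 108 kHz.

60.8 kHz, 80.8 kHz, 108 kHz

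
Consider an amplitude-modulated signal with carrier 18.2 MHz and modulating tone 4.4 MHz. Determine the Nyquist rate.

45.2 MHz

AM sidebands sit at fc ± fm = 13.8 MHz and 22.6 MHz.
Highest-frequency component: 22.6 MHz.
Nyquist rate = 2 × 22.6 MHz = 45.2 MHz.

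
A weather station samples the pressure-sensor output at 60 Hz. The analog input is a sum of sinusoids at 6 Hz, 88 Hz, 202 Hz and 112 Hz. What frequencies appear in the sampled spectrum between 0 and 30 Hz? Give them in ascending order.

6 Hz, 8 Hz, 22 Hz, 28 Hz

fs/2 = 30 Hz.
6 Hz ≤ fs/2 = 30 Hz, passes unchanged.
88 Hz mod fs = 28 Hz.
28 Hz ≤ fs/2 = 30 Hz, appears at 28 Hz.
202 Hz mod fs = 22 Hz.
22 Hz ≤ fs/2 = 30 Hz, appears at 22 Hz.
112 Hz mod fs = 52 Hz.
52 Hz > fs/2 = 30 Hz, folds to fs − 52 Hz = 8 Hz.
Distinct values: {6 Hz, 8 Hz, 22 Hz, 28 Hz}.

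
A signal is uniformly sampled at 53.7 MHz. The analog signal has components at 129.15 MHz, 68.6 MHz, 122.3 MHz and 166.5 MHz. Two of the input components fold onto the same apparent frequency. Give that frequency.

fs/2 = 26.85 MHz.
129.15 MHz mod fs = 21.75 MHz.
21.75 MHz ≤ fs/2 = 26.85 MHz, appears at 21.75 MHz.
68.6 MHz mod fs = 14.9 MHz.
14.9 MHz ≤ fs/2 = 26.85 MHz, appears at 14.9 MHz.
122.3 MHz mod fs = 14.9 MHz.
14.9 MHz ≤ fs/2 = 26.85 MHz, appears at 14.9 MHz.
166.5 MHz mod fs = 5.4 MHz.
5.4 MHz ≤ fs/2 = 26.85 MHz, appears at 5.4 MHz.
68.6 MHz and 122.3 MHz both map to 14.9 MHz.

14.9 MHz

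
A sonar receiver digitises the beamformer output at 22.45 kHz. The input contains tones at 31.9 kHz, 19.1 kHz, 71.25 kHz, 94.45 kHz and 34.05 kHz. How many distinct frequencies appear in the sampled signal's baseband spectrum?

fs/2 = 11.225 kHz.
31.9 kHz mod fs = 9.45 kHz.
9.45 kHz ≤ fs/2 = 11.225 kHz, appears at 9.45 kHz.
19.1 kHz > fs/2 = 11.225 kHz, folds to fs − 19.1 kHz = 3.35 kHz.
71.25 kHz mod fs = 3.9 kHz.
3.9 kHz ≤ fs/2 = 11.225 kHz, appears at 3.9 kHz.
94.45 kHz mod fs = 4.65 kHz.
4.65 kHz ≤ fs/2 = 11.225 kHz, appears at 4.65 kHz.
34.05 kHz mod fs = 11.6 kHz.
11.6 kHz > fs/2 = 11.225 kHz, folds to fs − 11.6 kHz = 10.85 kHz.
Distinct values: {3.35 kHz, 3.9 kHz, 4.65 kHz, 9.45 kHz, 10.85 kHz} → 5.

5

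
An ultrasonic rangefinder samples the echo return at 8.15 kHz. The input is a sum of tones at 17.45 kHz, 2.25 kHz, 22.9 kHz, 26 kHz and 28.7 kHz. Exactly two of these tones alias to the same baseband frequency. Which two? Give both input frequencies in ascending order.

fs/2 = 4.075 kHz.
17.45 kHz mod fs = 1.15 kHz.
1.15 kHz ≤ fs/2 = 4.075 kHz, appears at 1.15 kHz.
2.25 kHz ≤ fs/2 = 4.075 kHz, passes unchanged.
22.9 kHz mod fs = 6.6 kHz.
6.6 kHz > fs/2 = 4.075 kHz, folds to fs − 6.6 kHz = 1.55 kHz.
26 kHz mod fs = 1.55 kHz.
1.55 kHz ≤ fs/2 = 4.075 kHz, appears at 1.55 kHz.
28.7 kHz mod fs = 4.25 kHz.
4.25 kHz > fs/2 = 4.075 kHz, folds to fs − 4.25 kHz = 3.9 kHz.
22.9 kHz and 26 kHz both map to 1.55 kHz.

22.9 kHz, 26 kHz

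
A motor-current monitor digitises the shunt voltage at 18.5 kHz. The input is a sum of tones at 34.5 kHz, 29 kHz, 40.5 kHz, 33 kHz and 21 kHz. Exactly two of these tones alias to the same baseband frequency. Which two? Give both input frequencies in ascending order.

21 kHz, 34.5 kHz

fs/2 = 9.25 kHz.
34.5 kHz mod fs = 16 kHz.
16 kHz > fs/2 = 9.25 kHz, folds to fs − 16 kHz = 2.5 kHz.
29 kHz mod fs = 10.5 kHz.
10.5 kHz > fs/2 = 9.25 kHz, folds to fs − 10.5 kHz = 8 kHz.
40.5 kHz mod fs = 3.5 kHz.
3.5 kHz ≤ fs/2 = 9.25 kHz, appears at 3.5 kHz.
33 kHz mod fs = 14.5 kHz.
14.5 kHz > fs/2 = 9.25 kHz, folds to fs − 14.5 kHz = 4 kHz.
21 kHz mod fs = 2.5 kHz.
2.5 kHz ≤ fs/2 = 9.25 kHz, appears at 2.5 kHz.
21 kHz and 34.5 kHz both map to 2.5 kHz.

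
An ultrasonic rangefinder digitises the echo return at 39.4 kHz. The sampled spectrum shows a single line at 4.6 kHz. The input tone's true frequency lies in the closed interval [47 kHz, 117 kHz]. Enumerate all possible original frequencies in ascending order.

Frequencies that alias to 4.6 kHz are k·fs ± 4.6 kHz for integer k ≥ 0.
k=0: 4.6 kHz.
k=1: 34.8 kHz, 44 kHz.
k=2: 74.2 kHz, 83.4 kHz.
k=3: 113.6 kHz, 122.8 kHz.
k=4: 153 kHz, 162.2 kHz.
Within [47 kHz, 117 kHz]: 74.2 kHz, 83.4 kHz, 113.6 kHz.

74.2 kHz, 83.4 kHz, 113.6 kHz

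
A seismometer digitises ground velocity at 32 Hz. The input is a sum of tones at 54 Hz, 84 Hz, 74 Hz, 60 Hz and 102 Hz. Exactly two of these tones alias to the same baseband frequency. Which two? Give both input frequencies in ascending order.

fs/2 = 16 Hz.
54 Hz mod fs = 22 Hz.
22 Hz > fs/2 = 16 Hz, folds to fs − 22 Hz = 10 Hz.
84 Hz mod fs = 20 Hz.
20 Hz > fs/2 = 16 Hz, folds to fs − 20 Hz = 12 Hz.
74 Hz mod fs = 10 Hz.
10 Hz ≤ fs/2 = 16 Hz, appears at 10 Hz.
60 Hz mod fs = 28 Hz.
28 Hz > fs/2 = 16 Hz, folds to fs − 28 Hz = 4 Hz.
102 Hz mod fs = 6 Hz.
6 Hz ≤ fs/2 = 16 Hz, appears at 6 Hz.
54 Hz and 74 Hz both map to 10 Hz.

54 Hz, 74 Hz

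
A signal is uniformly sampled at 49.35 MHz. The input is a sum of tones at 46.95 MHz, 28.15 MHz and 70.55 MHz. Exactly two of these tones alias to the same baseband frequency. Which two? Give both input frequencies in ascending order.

fs/2 = 24.675 MHz.
46.95 MHz > fs/2 = 24.675 MHz, folds to fs − 46.95 MHz = 2.4 MHz.
28.15 MHz > fs/2 = 24.675 MHz, folds to fs − 28.15 MHz = 21.2 MHz.
70.55 MHz mod fs = 21.2 MHz.
21.2 MHz ≤ fs/2 = 24.675 MHz, appears at 21.2 MHz.
28.15 MHz and 70.55 MHz both map to 21.2 MHz.

28.15 MHz, 70.55 MHz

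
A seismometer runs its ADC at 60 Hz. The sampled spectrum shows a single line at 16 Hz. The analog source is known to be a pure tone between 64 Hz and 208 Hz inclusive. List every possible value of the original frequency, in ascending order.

Frequencies that alias to 16 Hz are k·fs ± 16 Hz for integer k ≥ 0.
k=0: 16 Hz.
k=1: 44 Hz, 76 Hz.
k=2: 104 Hz, 136 Hz.
k=3: 164 Hz, 196 Hz.
k=4: 224 Hz, 256 Hz.
Within [64 Hz, 208 Hz]: 76 Hz, 104 Hz, 136 Hz, 164 Hz, 196 Hz.

76 Hz, 104 Hz, 136 Hz, 164 Hz, 196 Hz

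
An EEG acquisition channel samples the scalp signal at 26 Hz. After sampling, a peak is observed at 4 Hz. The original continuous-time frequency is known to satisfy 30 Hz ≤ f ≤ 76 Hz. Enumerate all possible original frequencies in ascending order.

Frequencies that alias to 4 Hz are k·fs ± 4 Hz for integer k ≥ 0.
k=0: 4 Hz.
k=1: 22 Hz, 30 Hz.
k=2: 48 Hz, 56 Hz.
k=3: 74 Hz, 82 Hz.
k=4: 100 Hz, 108 Hz.
Within [30 Hz, 76 Hz]: 30 Hz, 48 Hz, 56 Hz, 74 Hz.

30 Hz, 48 Hz, 56 Hz, 74 Hz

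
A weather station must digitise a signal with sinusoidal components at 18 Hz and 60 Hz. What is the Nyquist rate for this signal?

Highest-frequency component: 60 Hz.
Nyquist rate = 2 × 60 Hz = 120 Hz.

120 Hz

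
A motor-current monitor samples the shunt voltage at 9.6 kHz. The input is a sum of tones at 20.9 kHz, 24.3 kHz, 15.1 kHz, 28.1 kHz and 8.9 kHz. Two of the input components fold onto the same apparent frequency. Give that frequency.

0.7 kHz

fs/2 = 4.8 kHz.
20.9 kHz mod fs = 1.7 kHz.
1.7 kHz ≤ fs/2 = 4.8 kHz, appears at 1.7 kHz.
24.3 kHz mod fs = 5.1 kHz.
5.1 kHz > fs/2 = 4.8 kHz, folds to fs − 5.1 kHz = 4.5 kHz.
15.1 kHz mod fs = 5.5 kHz.
5.5 kHz > fs/2 = 4.8 kHz, folds to fs − 5.5 kHz = 4.1 kHz.
28.1 kHz mod fs = 8.9 kHz.
8.9 kHz > fs/2 = 4.8 kHz, folds to fs − 8.9 kHz = 0.7 kHz.
8.9 kHz > fs/2 = 4.8 kHz, folds to fs − 8.9 kHz = 0.7 kHz.
8.9 kHz and 28.1 kHz both map to 0.7 kHz.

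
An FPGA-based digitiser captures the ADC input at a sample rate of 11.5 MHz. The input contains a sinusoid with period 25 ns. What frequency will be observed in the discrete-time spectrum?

5.5 MHz

T = 25 ns → f = 1/T = 40 MHz.
40 MHz mod fs = 5.5 MHz.
5.5 MHz ≤ fs/2 = 5.75 MHz, appears at 5.5 MHz.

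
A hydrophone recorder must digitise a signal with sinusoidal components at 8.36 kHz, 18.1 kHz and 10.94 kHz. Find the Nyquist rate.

36.2 kHz

Highest-frequency component: 18.1 kHz.
Nyquist rate = 2 × 18.1 kHz = 36.2 kHz.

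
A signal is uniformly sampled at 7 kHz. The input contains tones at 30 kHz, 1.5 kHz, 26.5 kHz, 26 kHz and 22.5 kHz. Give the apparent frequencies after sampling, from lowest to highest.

fs/2 = 3.5 kHz.
30 kHz mod fs = 2 kHz.
2 kHz ≤ fs/2 = 3.5 kHz, appears at 2 kHz.
1.5 kHz ≤ fs/2 = 3.5 kHz, passes unchanged.
26.5 kHz mod fs = 5.5 kHz.
5.5 kHz > fs/2 = 3.5 kHz, folds to fs − 5.5 kHz = 1.5 kHz.
26 kHz mod fs = 5 kHz.
5 kHz > fs/2 = 3.5 kHz, folds to fs − 5 kHz = 2 kHz.
22.5 kHz mod fs = 1.5 kHz.
1.5 kHz ≤ fs/2 = 3.5 kHz, appears at 1.5 kHz.
Distinct values: {1.5 kHz, 2 kHz}.

1.5 kHz, 2 kHz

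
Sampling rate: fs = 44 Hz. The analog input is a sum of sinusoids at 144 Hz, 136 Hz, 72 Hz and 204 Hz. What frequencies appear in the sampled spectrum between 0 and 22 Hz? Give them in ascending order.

4 Hz, 12 Hz, 16 Hz

fs/2 = 22 Hz.
144 Hz mod fs = 12 Hz.
12 Hz ≤ fs/2 = 22 Hz, appears at 12 Hz.
136 Hz mod fs = 4 Hz.
4 Hz ≤ fs/2 = 22 Hz, appears at 4 Hz.
72 Hz mod fs = 28 Hz.
28 Hz > fs/2 = 22 Hz, folds to fs − 28 Hz = 16 Hz.
204 Hz mod fs = 28 Hz.
28 Hz > fs/2 = 22 Hz, folds to fs − 28 Hz = 16 Hz.
Distinct values: {4 Hz, 12 Hz, 16 Hz}.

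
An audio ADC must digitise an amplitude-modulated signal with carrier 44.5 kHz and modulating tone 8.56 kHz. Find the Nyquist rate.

106.12 kHz

AM sidebands sit at fc ± fm = 35.94 kHz and 53.06 kHz.
Highest-frequency component: 53.06 kHz.
Nyquist rate = 2 × 53.06 kHz = 106.12 kHz.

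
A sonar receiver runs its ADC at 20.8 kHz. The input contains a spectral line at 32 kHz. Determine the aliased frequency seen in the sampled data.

9.6 kHz

32 kHz mod fs = 11.2 kHz.
11.2 kHz > fs/2 = 10.4 kHz, folds to fs − 11.2 kHz = 9.6 kHz.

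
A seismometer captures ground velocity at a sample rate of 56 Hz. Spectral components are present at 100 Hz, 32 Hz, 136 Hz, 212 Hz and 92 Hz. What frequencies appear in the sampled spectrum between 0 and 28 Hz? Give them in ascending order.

fs/2 = 28 Hz.
100 Hz mod fs = 44 Hz.
44 Hz > fs/2 = 28 Hz, folds to fs − 44 Hz = 12 Hz.
32 Hz > fs/2 = 28 Hz, folds to fs − 32 Hz = 24 Hz.
136 Hz mod fs = 24 Hz.
24 Hz ≤ fs/2 = 28 Hz, appears at 24 Hz.
212 Hz mod fs = 44 Hz.
44 Hz > fs/2 = 28 Hz, folds to fs − 44 Hz = 12 Hz.
92 Hz mod fs = 36 Hz.
36 Hz > fs/2 = 28 Hz, folds to fs − 36 Hz = 20 Hz.
Distinct values: {12 Hz, 20 Hz, 24 Hz}.

12 Hz, 20 Hz, 24 Hz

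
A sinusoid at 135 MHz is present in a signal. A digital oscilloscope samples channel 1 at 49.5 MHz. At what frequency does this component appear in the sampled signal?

135 MHz mod fs = 36 MHz.
36 MHz > fs/2 = 24.75 MHz, folds to fs − 36 MHz = 13.5 MHz.

13.5 MHz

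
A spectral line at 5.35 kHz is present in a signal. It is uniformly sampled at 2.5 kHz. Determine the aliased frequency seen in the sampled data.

5.35 kHz mod fs = 0.35 kHz.
0.35 kHz ≤ fs/2 = 1.25 kHz, appears at 0.35 kHz.

0.35 kHz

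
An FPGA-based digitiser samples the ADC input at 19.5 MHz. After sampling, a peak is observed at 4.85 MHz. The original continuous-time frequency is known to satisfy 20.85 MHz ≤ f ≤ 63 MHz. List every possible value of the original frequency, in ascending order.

24.35 MHz, 34.15 MHz, 43.85 MHz, 53.65 MHz

Frequencies that alias to 4.85 MHz are k·fs ± 4.85 MHz for integer k ≥ 0.
k=0: 4.85 MHz.
k=1: 14.65 MHz, 24.35 MHz.
k=2: 34.15 MHz, 43.85 MHz.
k=3: 53.65 MHz, 63.35 MHz.
k=4: 73.15 MHz, 82.85 MHz.
Within [20.85 MHz, 63 MHz]: 24.35 MHz, 34.15 MHz, 43.85 MHz, 53.65 MHz.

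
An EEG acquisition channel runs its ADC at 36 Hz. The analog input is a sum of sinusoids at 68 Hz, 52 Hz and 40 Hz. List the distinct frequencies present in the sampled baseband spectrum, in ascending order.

4 Hz, 16 Hz

fs/2 = 18 Hz.
68 Hz mod fs = 32 Hz.
32 Hz > fs/2 = 18 Hz, folds to fs − 32 Hz = 4 Hz.
52 Hz mod fs = 16 Hz.
16 Hz ≤ fs/2 = 18 Hz, appears at 16 Hz.
40 Hz mod fs = 4 Hz.
4 Hz ≤ fs/2 = 18 Hz, appears at 4 Hz.
Distinct values: {4 Hz, 16 Hz}.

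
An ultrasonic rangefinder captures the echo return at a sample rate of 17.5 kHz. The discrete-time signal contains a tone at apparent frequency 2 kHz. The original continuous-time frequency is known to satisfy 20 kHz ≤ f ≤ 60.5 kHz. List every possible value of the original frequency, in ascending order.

33 kHz, 37 kHz, 50.5 kHz, 54.5 kHz

Frequencies that alias to 2 kHz are k·fs ± 2 kHz for integer k ≥ 0.
k=0: 2 kHz.
k=1: 15.5 kHz, 19.5 kHz.
k=2: 33 kHz, 37 kHz.
k=3: 50.5 kHz, 54.5 kHz.
k=4: 68 kHz, 72 kHz.
Within [20 kHz, 60.5 kHz]: 33 kHz, 37 kHz, 50.5 kHz, 54.5 kHz.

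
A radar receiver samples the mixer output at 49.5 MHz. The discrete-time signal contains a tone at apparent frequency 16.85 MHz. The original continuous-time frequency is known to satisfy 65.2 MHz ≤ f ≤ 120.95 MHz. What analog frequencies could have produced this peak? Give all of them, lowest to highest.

66.35 MHz, 82.15 MHz, 115.85 MHz

Frequencies that alias to 16.85 MHz are k·fs ± 16.85 MHz for integer k ≥ 0.
k=0: 16.85 MHz.
k=1: 32.65 MHz, 66.35 MHz.
k=2: 82.15 MHz, 115.85 MHz.
k=3: 131.65 MHz, 165.35 MHz.
Within [65.2 MHz, 120.95 MHz]: 66.35 MHz, 82.15 MHz, 115.85 MHz.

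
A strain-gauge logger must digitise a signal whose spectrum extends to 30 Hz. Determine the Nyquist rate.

60 Hz

Nyquist rate = 2 × 30 Hz = 60 Hz.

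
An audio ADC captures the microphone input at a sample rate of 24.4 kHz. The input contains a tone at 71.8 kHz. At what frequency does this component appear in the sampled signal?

1.4 kHz

71.8 kHz mod fs = 23 kHz.
23 kHz > fs/2 = 12.2 kHz, folds to fs − 23 kHz = 1.4 kHz.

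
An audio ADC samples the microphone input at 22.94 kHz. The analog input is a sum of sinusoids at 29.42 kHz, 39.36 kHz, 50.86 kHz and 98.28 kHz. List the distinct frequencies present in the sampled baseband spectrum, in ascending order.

4.98 kHz, 6.48 kHz, 6.52 kHz

fs/2 = 11.47 kHz.
29.42 kHz mod fs = 6.48 kHz.
6.48 kHz ≤ fs/2 = 11.47 kHz, appears at 6.48 kHz.
39.36 kHz mod fs = 16.42 kHz.
16.42 kHz > fs/2 = 11.47 kHz, folds to fs − 16.42 kHz = 6.52 kHz.
50.86 kHz mod fs = 4.98 kHz.
4.98 kHz ≤ fs/2 = 11.47 kHz, appears at 4.98 kHz.
98.28 kHz mod fs = 6.52 kHz.
6.52 kHz ≤ fs/2 = 11.47 kHz, appears at 6.52 kHz.
Distinct values: {4.98 kHz, 6.48 kHz, 6.52 kHz}.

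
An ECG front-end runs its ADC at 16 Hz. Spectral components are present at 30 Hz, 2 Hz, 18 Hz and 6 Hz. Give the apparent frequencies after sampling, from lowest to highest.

fs/2 = 8 Hz.
30 Hz mod fs = 14 Hz.
14 Hz > fs/2 = 8 Hz, folds to fs − 14 Hz = 2 Hz.
2 Hz ≤ fs/2 = 8 Hz, passes unchanged.
18 Hz mod fs = 2 Hz.
2 Hz ≤ fs/2 = 8 Hz, appears at 2 Hz.
6 Hz ≤ fs/2 = 8 Hz, passes unchanged.
Distinct values: {2 Hz, 6 Hz}.

2 Hz, 6 Hz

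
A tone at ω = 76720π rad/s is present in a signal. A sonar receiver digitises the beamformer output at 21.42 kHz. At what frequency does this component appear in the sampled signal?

ω = 76720π rad/s → f = ω/(2π) = 38360 Hz = 38.36 kHz.
38.36 kHz mod fs = 16.94 kHz.
16.94 kHz > fs/2 = 10.71 kHz, folds to fs − 16.94 kHz = 4.48 kHz.

4.48 kHz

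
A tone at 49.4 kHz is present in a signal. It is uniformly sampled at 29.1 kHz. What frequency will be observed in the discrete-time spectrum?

8.8 kHz

49.4 kHz mod fs = 20.3 kHz.
20.3 kHz > fs/2 = 14.55 kHz, folds to fs − 20.3 kHz = 8.8 kHz.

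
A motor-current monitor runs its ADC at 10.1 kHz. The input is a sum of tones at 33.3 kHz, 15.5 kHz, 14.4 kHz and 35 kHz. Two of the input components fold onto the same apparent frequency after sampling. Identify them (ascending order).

15.5 kHz, 35 kHz

fs/2 = 5.05 kHz.
33.3 kHz mod fs = 3 kHz.
3 kHz ≤ fs/2 = 5.05 kHz, appears at 3 kHz.
15.5 kHz mod fs = 5.4 kHz.
5.4 kHz > fs/2 = 5.05 kHz, folds to fs − 5.4 kHz = 4.7 kHz.
14.4 kHz mod fs = 4.3 kHz.
4.3 kHz ≤ fs/2 = 5.05 kHz, appears at 4.3 kHz.
35 kHz mod fs = 4.7 kHz.
4.7 kHz ≤ fs/2 = 5.05 kHz, appears at 4.7 kHz.
15.5 kHz and 35 kHz both map to 4.7 kHz.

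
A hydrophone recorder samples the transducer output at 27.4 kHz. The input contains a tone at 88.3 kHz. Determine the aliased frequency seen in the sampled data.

88.3 kHz mod fs = 6.1 kHz.
6.1 kHz ≤ fs/2 = 13.7 kHz, appears at 6.1 kHz.

6.1 kHz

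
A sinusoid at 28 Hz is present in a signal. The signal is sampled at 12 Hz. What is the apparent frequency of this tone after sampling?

28 Hz mod fs = 4 Hz.
4 Hz ≤ fs/2 = 6 Hz, appears at 4 Hz.

4 Hz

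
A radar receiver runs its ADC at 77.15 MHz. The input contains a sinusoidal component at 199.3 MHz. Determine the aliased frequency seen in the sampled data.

32.15 MHz

199.3 MHz mod fs = 45 MHz.
45 MHz > fs/2 = 38.575 MHz, folds to fs − 45 MHz = 32.15 MHz.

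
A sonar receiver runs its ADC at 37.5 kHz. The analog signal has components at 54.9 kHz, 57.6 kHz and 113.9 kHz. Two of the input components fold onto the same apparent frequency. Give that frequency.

17.4 kHz

fs/2 = 18.75 kHz.
54.9 kHz mod fs = 17.4 kHz.
17.4 kHz ≤ fs/2 = 18.75 kHz, appears at 17.4 kHz.
57.6 kHz mod fs = 20.1 kHz.
20.1 kHz > fs/2 = 18.75 kHz, folds to fs − 20.1 kHz = 17.4 kHz.
113.9 kHz mod fs = 1.4 kHz.
1.4 kHz ≤ fs/2 = 18.75 kHz, appears at 1.4 kHz.
54.9 kHz and 57.6 kHz both map to 17.4 kHz.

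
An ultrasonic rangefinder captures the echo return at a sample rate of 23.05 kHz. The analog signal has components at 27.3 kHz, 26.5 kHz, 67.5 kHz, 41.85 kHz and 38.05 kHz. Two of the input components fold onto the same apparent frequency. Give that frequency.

fs/2 = 11.525 kHz.
27.3 kHz mod fs = 4.25 kHz.
4.25 kHz ≤ fs/2 = 11.525 kHz, appears at 4.25 kHz.
26.5 kHz mod fs = 3.45 kHz.
3.45 kHz ≤ fs/2 = 11.525 kHz, appears at 3.45 kHz.
67.5 kHz mod fs = 21.4 kHz.
21.4 kHz > fs/2 = 11.525 kHz, folds to fs − 21.4 kHz = 1.65 kHz.
41.85 kHz mod fs = 18.8 kHz.
18.8 kHz > fs/2 = 11.525 kHz, folds to fs − 18.8 kHz = 4.25 kHz.
38.05 kHz mod fs = 15 kHz.
15 kHz > fs/2 = 11.525 kHz, folds to fs − 15 kHz = 8.05 kHz.
27.3 kHz and 41.85 kHz both map to 4.25 kHz.

4.25 kHz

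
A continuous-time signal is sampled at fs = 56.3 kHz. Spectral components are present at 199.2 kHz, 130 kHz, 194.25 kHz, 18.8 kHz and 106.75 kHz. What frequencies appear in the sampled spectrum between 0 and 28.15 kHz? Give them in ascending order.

fs/2 = 28.15 kHz.
199.2 kHz mod fs = 30.3 kHz.
30.3 kHz > fs/2 = 28.15 kHz, folds to fs − 30.3 kHz = 26 kHz.
130 kHz mod fs = 17.4 kHz.
17.4 kHz ≤ fs/2 = 28.15 kHz, appears at 17.4 kHz.
194.25 kHz mod fs = 25.35 kHz.
25.35 kHz ≤ fs/2 = 28.15 kHz, appears at 25.35 kHz.
18.8 kHz ≤ fs/2 = 28.15 kHz, passes unchanged.
106.75 kHz mod fs = 50.45 kHz.
50.45 kHz > fs/2 = 28.15 kHz, folds to fs − 50.45 kHz = 5.85 kHz.
Distinct values: {5.85 kHz, 17.4 kHz, 18.8 kHz, 25.35 kHz, 26 kHz}.

5.85 kHz, 17.4 kHz, 18.8 kHz, 25.35 kHz, 26 kHz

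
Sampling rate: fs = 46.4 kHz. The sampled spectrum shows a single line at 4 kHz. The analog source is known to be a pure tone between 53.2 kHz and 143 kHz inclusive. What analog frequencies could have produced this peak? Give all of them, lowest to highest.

88.8 kHz, 96.8 kHz, 135.2 kHz

Frequencies that alias to 4 kHz are k·fs ± 4 kHz for integer k ≥ 0.
k=0: 4 kHz.
k=1: 42.4 kHz, 50.4 kHz.
k=2: 88.8 kHz, 96.8 kHz.
k=3: 135.2 kHz, 143.2 kHz.
k=4: 181.6 kHz, 189.6 kHz.
Within [53.2 kHz, 143 kHz]: 88.8 kHz, 96.8 kHz, 135.2 kHz.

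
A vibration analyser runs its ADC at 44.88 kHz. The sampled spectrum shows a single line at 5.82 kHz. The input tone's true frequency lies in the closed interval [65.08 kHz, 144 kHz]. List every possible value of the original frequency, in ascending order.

83.94 kHz, 95.58 kHz, 128.82 kHz, 140.46 kHz

Frequencies that alias to 5.82 kHz are k·fs ± 5.82 kHz for integer k ≥ 0.
k=0: 5.82 kHz.
k=1: 39.06 kHz, 50.7 kHz.
k=2: 83.94 kHz, 95.58 kHz.
k=3: 128.82 kHz, 140.46 kHz.
k=4: 173.7 kHz, 185.34 kHz.
Within [65.08 kHz, 144 kHz]: 83.94 kHz, 95.58 kHz, 128.82 kHz, 140.46 kHz.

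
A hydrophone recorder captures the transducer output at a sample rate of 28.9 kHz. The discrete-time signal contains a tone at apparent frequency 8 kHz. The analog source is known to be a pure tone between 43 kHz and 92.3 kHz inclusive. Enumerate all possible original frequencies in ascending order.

Frequencies that alias to 8 kHz are k·fs ± 8 kHz for integer k ≥ 0.
k=0: 8 kHz.
k=1: 20.9 kHz, 36.9 kHz.
k=2: 49.8 kHz, 65.8 kHz.
k=3: 78.7 kHz, 94.7 kHz.
k=4: 107.6 kHz, 123.6 kHz.
Within [43 kHz, 92.3 kHz]: 49.8 kHz, 65.8 kHz, 78.7 kHz.

49.8 kHz, 65.8 kHz, 78.7 kHz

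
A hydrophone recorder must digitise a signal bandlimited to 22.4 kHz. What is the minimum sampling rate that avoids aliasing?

44.8 kHz

Nyquist rate = 2 × 22.4 kHz = 44.8 kHz.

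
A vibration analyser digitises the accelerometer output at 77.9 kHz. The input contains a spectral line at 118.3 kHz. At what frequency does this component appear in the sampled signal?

37.5 kHz

118.3 kHz mod fs = 40.4 kHz.
40.4 kHz > fs/2 = 38.95 kHz, folds to fs − 40.4 kHz = 37.5 kHz.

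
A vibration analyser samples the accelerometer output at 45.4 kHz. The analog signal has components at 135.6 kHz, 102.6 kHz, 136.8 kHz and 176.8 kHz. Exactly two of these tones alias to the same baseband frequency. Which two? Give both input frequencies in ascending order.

135.6 kHz, 136.8 kHz

fs/2 = 22.7 kHz.
135.6 kHz mod fs = 44.8 kHz.
44.8 kHz > fs/2 = 22.7 kHz, folds to fs − 44.8 kHz = 0.6 kHz.
102.6 kHz mod fs = 11.8 kHz.
11.8 kHz ≤ fs/2 = 22.7 kHz, appears at 11.8 kHz.
136.8 kHz mod fs = 0.6 kHz.
0.6 kHz ≤ fs/2 = 22.7 kHz, appears at 0.6 kHz.
176.8 kHz mod fs = 40.6 kHz.
40.6 kHz > fs/2 = 22.7 kHz, folds to fs − 40.6 kHz = 4.8 kHz.
135.6 kHz and 136.8 kHz both map to 0.6 kHz.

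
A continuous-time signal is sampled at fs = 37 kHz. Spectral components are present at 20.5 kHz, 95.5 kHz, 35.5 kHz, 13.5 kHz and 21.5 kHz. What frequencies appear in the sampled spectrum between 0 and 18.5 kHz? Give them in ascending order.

1.5 kHz, 13.5 kHz, 15.5 kHz, 16.5 kHz

fs/2 = 18.5 kHz.
20.5 kHz > fs/2 = 18.5 kHz, folds to fs − 20.5 kHz = 16.5 kHz.
95.5 kHz mod fs = 21.5 kHz.
21.5 kHz > fs/2 = 18.5 kHz, folds to fs − 21.5 kHz = 15.5 kHz.
35.5 kHz > fs/2 = 18.5 kHz, folds to fs − 35.5 kHz = 1.5 kHz.
13.5 kHz ≤ fs/2 = 18.5 kHz, passes unchanged.
21.5 kHz > fs/2 = 18.5 kHz, folds to fs − 21.5 kHz = 15.5 kHz.
Distinct values: {1.5 kHz, 13.5 kHz, 15.5 kHz, 16.5 kHz}.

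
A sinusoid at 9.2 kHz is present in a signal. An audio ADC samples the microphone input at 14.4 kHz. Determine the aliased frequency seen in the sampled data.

9.2 kHz > fs/2 = 7.2 kHz, folds to fs − 9.2 kHz = 5.2 kHz.

5.2 kHz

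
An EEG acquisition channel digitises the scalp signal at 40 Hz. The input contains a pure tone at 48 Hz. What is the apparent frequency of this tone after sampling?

8 Hz

48 Hz mod fs = 8 Hz.
8 Hz ≤ fs/2 = 20 Hz, appears at 8 Hz.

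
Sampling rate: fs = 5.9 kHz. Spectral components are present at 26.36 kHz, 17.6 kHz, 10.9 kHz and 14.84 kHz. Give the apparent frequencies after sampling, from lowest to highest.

fs/2 = 2.95 kHz.
26.36 kHz mod fs = 2.76 kHz.
2.76 kHz ≤ fs/2 = 2.95 kHz, appears at 2.76 kHz.
17.6 kHz mod fs = 5.8 kHz.
5.8 kHz > fs/2 = 2.95 kHz, folds to fs − 5.8 kHz = 0.1 kHz.
10.9 kHz mod fs = 5 kHz.
5 kHz > fs/2 = 2.95 kHz, folds to fs − 5 kHz = 0.9 kHz.
14.84 kHz mod fs = 3.04 kHz.
3.04 kHz > fs/2 = 2.95 kHz, folds to fs − 3.04 kHz = 2.86 kHz.
Distinct values: {0.1 kHz, 0.9 kHz, 2.76 kHz, 2.86 kHz}.

0.1 kHz, 0.9 kHz, 2.76 kHz, 2.86 kHz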